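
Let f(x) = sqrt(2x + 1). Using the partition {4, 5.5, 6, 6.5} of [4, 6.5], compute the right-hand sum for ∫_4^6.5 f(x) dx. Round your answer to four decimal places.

Subinterval widths: 1.5, 0.5, 0.5.
Right endpoints: 5.5, 6, 6.5.
f(5.5) ≈ 3.4641, f(6) ≈ 3.6056, f(6.5) ≈ 3.7417.
Sum = Σ Δx_i · f(x_i).
Sum ≈ 8.8698.

8.8698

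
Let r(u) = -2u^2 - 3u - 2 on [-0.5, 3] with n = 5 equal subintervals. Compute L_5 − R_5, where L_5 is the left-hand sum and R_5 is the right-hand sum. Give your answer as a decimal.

L_5 = -28.98.
R_5 = -48.58.
L_5 − R_5 = 19.6.

19.6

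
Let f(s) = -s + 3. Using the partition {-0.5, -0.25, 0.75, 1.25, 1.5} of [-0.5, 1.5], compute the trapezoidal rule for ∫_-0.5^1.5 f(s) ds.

5

Subinterval widths: 0.25, 1, 0.5, 0.25.
f(-0.5) = 3.5, f(-0.25) = 3.25, f(0.75) = 2.25, f(1.25) = 1.75, f(1.5) = 1.5.
On each subinterval the trapezoid contributes (Δs_i/2)·[f(s_{i-1}) + f(s_i)].
Sum = 5.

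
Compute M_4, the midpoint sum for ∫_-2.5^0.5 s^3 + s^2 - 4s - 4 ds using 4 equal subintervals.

Δs = (0.5 − (-2.5))/4 = 0.75.
Midpoints: -2.125, -1.375, -0.625, 0.125.
f(-2.125) = -297/512, f(-1.375) = 405/512, f(-0.625) = -693/512, f(0.125) = -2295/512.
Sum = Δs · [f(-2.125) + f(-1.375) + f(-0.625) + f(0.125)].
Sum = -4.21875.

-4.21875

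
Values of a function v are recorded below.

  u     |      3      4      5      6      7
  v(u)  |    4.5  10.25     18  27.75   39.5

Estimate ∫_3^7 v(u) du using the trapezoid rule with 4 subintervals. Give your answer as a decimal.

Δu = 1.
T_4 = (1/2)·[4.5 + 2·10.25 + 2·18 + 2·27.75 + 39.5] = 78.

78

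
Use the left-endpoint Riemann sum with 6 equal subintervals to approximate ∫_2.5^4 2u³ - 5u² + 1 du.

Δu = (4 − 2.5)/6 = 0.25.
Left endpoints: 2.5, 2.75, 3, 3.25, 3.5, 3.75.
f(2.5) = 1, f(2.75) = 4.78125, f(3) = 10, f(3.25) = 16.84375, f(3.5) = 25.5, f(3.75) = 36.15625.
Sum = Δu · [f(2.5) + f(2.75) + f(3) + ...].
Sum = 23.5703125.

23.5703125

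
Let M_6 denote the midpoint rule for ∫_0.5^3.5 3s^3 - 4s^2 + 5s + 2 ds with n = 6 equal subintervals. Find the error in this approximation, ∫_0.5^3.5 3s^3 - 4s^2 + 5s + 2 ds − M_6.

0.875

Exact integral: ∫_0.5^3.5 f(s) ds = 91.5.
M_6 = 90.625.
Error = 91.5 − 90.625 = 0.875.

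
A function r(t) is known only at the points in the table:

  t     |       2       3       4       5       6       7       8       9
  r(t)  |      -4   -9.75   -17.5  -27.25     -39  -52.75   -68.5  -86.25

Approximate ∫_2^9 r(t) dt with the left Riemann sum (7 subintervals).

Δt = 1.
Sum = 1·[(-4) + (-9.75) + (-17.5) + (-27.25) + (-39) + (-52.75) + (-68.5)] = -218.75.

-218.75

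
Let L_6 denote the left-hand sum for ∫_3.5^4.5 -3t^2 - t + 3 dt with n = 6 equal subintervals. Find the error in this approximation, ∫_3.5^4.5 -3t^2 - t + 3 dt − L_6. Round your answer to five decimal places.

Exact integral: ∫_3.5^4.5 f(t) dt = -49.25.
L_6 ≈ -47.1805556.
Error ≈ -49.25 − (-47.1805556) ≈ -2.06944.

-2.06944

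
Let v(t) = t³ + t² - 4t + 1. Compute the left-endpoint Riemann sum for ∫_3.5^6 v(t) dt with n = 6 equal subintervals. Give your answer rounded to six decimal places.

261.363571

Δt = (6 − 3.5)/6 = 5/12.
Left endpoints: 3.5, 47/12, 13/3, 4.75, 31/6, 67/12.
v(3.5) = 42.125, v(47/12) = 104987/1728, v(13/3) = 2263/27, v(4.75) = 111.734375, v(31/6) = 31309/216, v(67/12) = 317767/1728.
Sum = Δt · [v(3.5) + v(47/12) + v(13/3) + ...].
Sum ≈ 261.363571.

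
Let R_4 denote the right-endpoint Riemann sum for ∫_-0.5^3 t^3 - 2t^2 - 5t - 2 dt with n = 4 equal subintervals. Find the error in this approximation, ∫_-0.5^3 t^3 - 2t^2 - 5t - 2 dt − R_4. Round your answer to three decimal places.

Exact integral: ∫_-0.5^3 f(t) dt ≈ -26.72396.
R_4 ≈ -29.38770.
Error ≈ -26.72396 − (-29.38770) ≈ 2.664.

2.664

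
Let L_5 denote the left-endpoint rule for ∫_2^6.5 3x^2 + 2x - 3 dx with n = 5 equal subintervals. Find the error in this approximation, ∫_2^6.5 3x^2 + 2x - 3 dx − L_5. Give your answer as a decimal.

53.865

Exact integral: ∫_2^6.5 f(x) dx = 291.375.
L_5 = 237.51.
Error = 291.375 − 237.51 = 53.865.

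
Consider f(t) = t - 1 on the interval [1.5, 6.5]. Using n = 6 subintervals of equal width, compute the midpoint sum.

Δt = (6.5 − 1.5)/6 = 5/6.
Midpoints: 23/12, 2.75, 43/12, 53/12, 5.25, 73/12.
f(23/12) = 11/12, f(2.75) = 1.75, f(43/12) = 31/12, f(53/12) = 41/12, f(5.25) = 4.25, f(73/12) = 61/12.
Sum = Δt · [f(23/12) + f(2.75) + f(43/12) + ...].
Sum = 15.

15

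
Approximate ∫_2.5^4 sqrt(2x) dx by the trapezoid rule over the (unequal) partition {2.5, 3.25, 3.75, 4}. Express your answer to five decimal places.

3.81250

Subinterval widths: 0.75, 0.5, 0.25.
f(2.5) ≈ 2.23607, f(3.25) ≈ 2.54951, f(3.75) ≈ 2.73861, f(4) ≈ 2.82843.
On each subinterval the trapezoid contributes (Δx_i/2)·[f(x_{i-1}) + f(x_i)].
Sum ≈ 3.81250.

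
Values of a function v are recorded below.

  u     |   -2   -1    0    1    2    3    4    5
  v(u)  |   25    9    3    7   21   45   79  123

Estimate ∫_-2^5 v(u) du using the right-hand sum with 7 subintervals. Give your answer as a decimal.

287

Δu = 1.
Sum = 1·[9 + 3 + 7 + 21 + 45 + 79 + 123] = 287.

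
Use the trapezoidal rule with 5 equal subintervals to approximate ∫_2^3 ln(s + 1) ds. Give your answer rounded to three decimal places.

Δs = (3 − 2)/5 = 0.2.
f(2) ≈ 1.099, f(2.2) ≈ 1.163, f(2.4) ≈ 1.224, f(2.6) ≈ 1.281, f(2.8) ≈ 1.335, f(3) ≈ 1.386.
T_5 = (Δs/2)·[f(s_0) + 2f(s_1) + ... + 2f(s_{4}) + f(s_5)].
Sum ≈ 1.249.

1.249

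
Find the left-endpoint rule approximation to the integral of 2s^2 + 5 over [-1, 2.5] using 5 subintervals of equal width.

Δs = (2.5 − (-1))/5 = 0.7.
Left endpoints: -1, -0.3, 0.4, 1.1, 1.8.
f(-1) = 7, f(-0.3) = 5.18, f(0.4) = 5.32, f(1.1) = 7.42, f(1.8) = 11.48.
Sum = Δs · [f(-1) + f(-0.3) + f(0.4) + f(1.1) + f(1.8)].
Sum = 25.48.

25.48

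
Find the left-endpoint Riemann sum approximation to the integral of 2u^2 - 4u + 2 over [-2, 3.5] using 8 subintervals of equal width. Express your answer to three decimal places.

31.174

Δu = (3.5 − (-2))/8 = 0.6875.
Left endpoints: -2, -1.3125, -0.625, 0.0625, 0.75, 1.4375, 2.125, 2.8125.
f(-2) = 18, f(-1.3125) = 10.6953125, f(-0.625) = 5.28125, f(0.0625) = 1.7578125, f(0.75) = 0.125, f(1.4375) = 0.3828125, f(2.125) = 2.53125, f(2.8125) = 6.5703125.
Sum = Δu · [f(-2) + f(-1.3125) + f(-0.625) + ...].
Sum ≈ 31.174.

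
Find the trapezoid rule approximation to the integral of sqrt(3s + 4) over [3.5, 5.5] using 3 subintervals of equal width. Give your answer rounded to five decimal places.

8.35398

Δs = (5.5 − 3.5)/3 = 2/3.
f(3.5) ≈ 3.80789, f(25/6) ≈ 4.06202, f(29/6) ≈ 4.30116, f(5.5) ≈ 4.52769.
T_3 = (Δs/2)·[f(s_0) + 2f(s_1) + 2f(s_2) + f(s_3)].
Sum ≈ 8.35398.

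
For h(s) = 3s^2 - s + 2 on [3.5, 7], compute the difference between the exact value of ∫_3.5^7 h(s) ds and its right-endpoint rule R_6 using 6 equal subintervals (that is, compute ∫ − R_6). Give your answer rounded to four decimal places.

-31.7309

Exact integral: ∫_3.5^7 h(s) ds = 288.75.
R_6 ≈ 320.480903.
Error ≈ 288.75 − 320.480903 ≈ -31.7309.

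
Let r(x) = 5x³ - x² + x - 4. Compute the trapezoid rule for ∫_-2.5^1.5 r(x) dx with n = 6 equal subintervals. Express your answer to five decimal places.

Δx = (1.5 − (-2.5))/6 = 2/3.
r(-2.5) = -90.875, r(-11/6) = -8641/216, r(-7/6) = -3125/216, r(-0.5) = -5.375, r(1/6) = -829/216, r(5/6) = -209/216, r(1.5) = 12.125.
T_6 = (Δx/2)·[r(x_0) + 2r(x_1) + ... + 2r(x_{5}) + r(x_6)].
Sum ≈ -69.35185.

-69.35185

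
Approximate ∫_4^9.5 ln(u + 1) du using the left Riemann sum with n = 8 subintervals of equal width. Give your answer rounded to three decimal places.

Δu = (9.5 − 4)/8 = 0.6875.
Left endpoints: 4, 4.6875, 5.375, 6.0625, 6.75, 7.4375, 8.125, 8.8125.
f(4) ≈ 1.609, f(4.6875) ≈ 1.738, f(5.375) ≈ 1.852, f(6.0625) ≈ 1.955, f(6.75) ≈ 2.048, f(7.4375) ≈ 2.133, f(8.125) ≈ 2.211, f(8.8125) ≈ 2.284.
Sum = Δu · [f(4) + f(4.6875) + f(5.375) + ...].
Sum ≈ 10.883.

10.883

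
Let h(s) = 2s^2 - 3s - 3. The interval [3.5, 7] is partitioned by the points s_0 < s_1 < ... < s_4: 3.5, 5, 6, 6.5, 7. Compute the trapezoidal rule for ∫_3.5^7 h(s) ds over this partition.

136

Subinterval widths: 1.5, 1, 0.5, 0.5.
h(3.5) = 11, h(5) = 32, h(6) = 51, h(6.5) = 62, h(7) = 74.
On each subinterval the trapezoid contributes (Δs_i/2)·[h(s_{i-1}) + h(s_i)].
Sum = 136.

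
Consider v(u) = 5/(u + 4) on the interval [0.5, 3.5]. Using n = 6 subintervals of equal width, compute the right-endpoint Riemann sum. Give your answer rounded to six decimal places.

Δu = (3.5 − 0.5)/6 = 0.5.
Right endpoints: 1, 1.5, 2, 2.5, 3, 3.5.
v(1) = 1, v(1.5) = 10/11, v(2) = 5/6, v(2.5) = 10/13, v(3) = 5/7, v(3.5) = 2/3.
Sum = Δu · [v(1) + v(1.5) + v(2) + ...].
Sum ≈ 2.446304.

2.446304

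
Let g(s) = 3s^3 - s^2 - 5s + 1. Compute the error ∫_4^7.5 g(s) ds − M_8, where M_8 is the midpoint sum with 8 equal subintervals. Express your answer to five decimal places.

Exact integral: ∫_4^7.5 g(s) ds ≈ 1964.6302083.
M_8 ≈ 1961.7969971.
Error ≈ 1964.6302083 − 1961.7969971 ≈ 2.83321.

2.83321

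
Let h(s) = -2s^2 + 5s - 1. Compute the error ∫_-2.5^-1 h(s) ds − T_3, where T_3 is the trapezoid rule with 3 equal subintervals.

0.125

Exact integral: ∫_-2.5^-1 h(s) ds = -24.375.
T_3 = -24.5.
Error = -24.375 − (-24.5) = 0.125.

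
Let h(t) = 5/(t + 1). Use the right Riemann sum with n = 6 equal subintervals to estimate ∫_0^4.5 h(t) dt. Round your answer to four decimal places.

Δt = (4.5 − 0)/6 = 0.75.
Right endpoints: 0.75, 1.5, 2.25, 3, 3.75, 4.5.
h(0.75) = 20/7, h(1.5) = 2, h(2.25) = 20/13, h(3) = 1.25, h(3.75) = 20/19, h(4.5) = 10/11.
Sum = Δt · [h(0.75) + h(1.5) + h(2.25) + ...].
Sum ≈ 7.2055.

7.2055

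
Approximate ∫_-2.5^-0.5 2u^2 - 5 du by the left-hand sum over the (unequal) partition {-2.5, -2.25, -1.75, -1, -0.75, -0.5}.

Subinterval widths: 0.25, 0.5, 0.75, 0.25, 0.25.
Left endpoints: -2.5, -2.25, -1.75, -1, -0.75.
f(-2.5) = 7.5, f(-2.25) = 5.125, f(-1.75) = 1.125, f(-1) = -3, f(-0.75) = -3.875.
Sum = Σ Δu_i · f(u_i).
Sum = 3.5625.

3.5625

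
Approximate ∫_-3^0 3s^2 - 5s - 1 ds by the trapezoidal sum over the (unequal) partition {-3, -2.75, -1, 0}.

Subinterval widths: 0.25, 1.75, 1.
f(-3) = 41, f(-2.75) = 35.4375, f(-1) = 7, f(0) = -1.
On each subinterval the trapezoid contributes (Δs_i/2)·[f(s_{i-1}) + f(s_i)].
Sum = 49.6875.

49.6875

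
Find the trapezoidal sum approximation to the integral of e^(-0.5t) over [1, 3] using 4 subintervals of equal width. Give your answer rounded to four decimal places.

0.7708

Δt = (3 − 1)/4 = 0.5.
f(1) ≈ 0.6065, f(1.5) ≈ 0.4724, f(2) ≈ 0.3679, f(2.5) ≈ 0.2865, f(3) ≈ 0.2231.
T_4 = (Δt/2)·[f(t_0) + 2f(t_1) + 2f(t_2) + 2f(t_3) + f(t_4)].
Sum ≈ 0.7708.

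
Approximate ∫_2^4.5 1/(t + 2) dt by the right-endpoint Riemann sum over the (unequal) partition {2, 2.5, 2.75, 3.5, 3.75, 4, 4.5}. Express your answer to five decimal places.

0.46217

Subinterval widths: 0.5, 0.25, 0.75, 0.25, 0.25, 0.5.
Right endpoints: 2.5, 2.75, 3.5, 3.75, 4, 4.5.
f(2.5) = 2/9, f(2.75) = 4/19, f(3.5) = 2/11, f(3.75) = 4/23, f(4) = 1/6, f(4.5) = 2/13.
Sum = Σ Δt_i · f(t_i).
Sum ≈ 0.46217.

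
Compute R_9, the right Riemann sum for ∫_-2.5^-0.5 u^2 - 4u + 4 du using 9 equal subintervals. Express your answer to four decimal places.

23.6276

Δu = (-0.5 − (-2.5))/9 = 2/9.
Right endpoints: -41/18, -37/18, -11/6, -29/18, -25/18, -7/6, -17/18, -13/18, -0.5.
f(-41/18) = 5929/324, f(-37/18) = 5329/324, f(-11/6) = 529/36, f(-29/18) = 4225/324, f(-25/18) = 3721/324, f(-7/6) = 361/36, f(-17/18) = 2809/324, f(-13/18) = 2401/324, f(-0.5) = 6.25.
Sum = Δu · [f(-41/18) + f(-37/18) + f(-11/6) + ...].
Sum ≈ 23.6276.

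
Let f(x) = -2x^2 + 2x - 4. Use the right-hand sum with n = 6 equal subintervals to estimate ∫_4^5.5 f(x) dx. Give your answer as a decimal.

-63.21875

Δx = (5.5 − 4)/6 = 0.25.
Right endpoints: 4.25, 4.5, 4.75, 5, 5.25, 5.5.
f(4.25) = -31.625, f(4.5) = -35.5, f(4.75) = -39.625, f(5) = -44, f(5.25) = -48.625, f(5.5) = -53.5.
Sum = Δx · [f(4.25) + f(4.5) + f(4.75) + ...].
Sum = -63.21875.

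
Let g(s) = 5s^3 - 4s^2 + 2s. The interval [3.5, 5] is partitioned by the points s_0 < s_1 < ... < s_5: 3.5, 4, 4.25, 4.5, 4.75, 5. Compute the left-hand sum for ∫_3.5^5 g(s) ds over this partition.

441.890625

Subinterval widths: 0.5, 0.25, 0.25, 0.25, 0.25.
Left endpoints: 3.5, 4, 4.25, 4.5, 4.75.
g(3.5) = 172.375, g(4) = 264, g(4.25) = 320.078125, g(4.5) = 383.625, g(4.75) = 455.109375.
Sum = Σ Δs_i · g(s_i).
Sum = 441.890625.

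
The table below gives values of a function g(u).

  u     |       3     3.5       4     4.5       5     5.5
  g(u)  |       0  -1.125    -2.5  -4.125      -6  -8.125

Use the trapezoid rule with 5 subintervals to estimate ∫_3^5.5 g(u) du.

-8.90625

Δu = 0.5.
T_5 = (0.5/2)·[0 + 2·(-1.125) + 2·(-2.5) + 2·(-4.125) + 2·(-6) + (-8.125)] = -8.90625.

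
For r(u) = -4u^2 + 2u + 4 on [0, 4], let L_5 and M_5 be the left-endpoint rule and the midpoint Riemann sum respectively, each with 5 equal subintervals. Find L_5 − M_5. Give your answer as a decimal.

19.84

L_5 = -32.64.
M_5 = -52.48.
L_5 − M_5 = 19.84.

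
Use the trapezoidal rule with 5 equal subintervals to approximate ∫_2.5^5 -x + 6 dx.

5.625

Δx = (5 − 2.5)/5 = 0.5.
f(2.5) = 3.5, f(3) = 3, f(3.5) = 2.5, f(4) = 2, f(4.5) = 1.5, f(5) = 1.
T_5 = (Δx/2)·[f(x_0) + 2f(x_1) + ... + 2f(x_{4}) + f(x_5)].
Sum = 5.625.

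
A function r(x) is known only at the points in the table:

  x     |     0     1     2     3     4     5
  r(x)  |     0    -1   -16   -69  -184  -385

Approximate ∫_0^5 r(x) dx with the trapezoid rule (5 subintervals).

Δx = 1.
T_5 = (1/2)·[0 + 2·(-1) + 2·(-16) + 2·(-69) + 2·(-184) + (-385)] = -462.5.

-462.5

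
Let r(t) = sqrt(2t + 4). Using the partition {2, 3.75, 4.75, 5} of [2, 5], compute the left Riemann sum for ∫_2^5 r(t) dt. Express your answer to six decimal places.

Subinterval widths: 1.75, 1, 0.25.
Left endpoints: 2, 3.75, 4.75.
r(2) ≈ 2.828427, r(3.75) ≈ 3.391165, r(4.75) ≈ 3.674235.
Sum = Σ Δt_i · r(t_i).
Sum ≈ 9.259471.

9.259471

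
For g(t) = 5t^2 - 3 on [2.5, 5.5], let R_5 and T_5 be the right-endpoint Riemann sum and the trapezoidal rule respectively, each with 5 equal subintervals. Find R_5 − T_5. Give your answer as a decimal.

R_5 = 279.15.
T_5 = 243.15.
R_5 − T_5 = 36.

36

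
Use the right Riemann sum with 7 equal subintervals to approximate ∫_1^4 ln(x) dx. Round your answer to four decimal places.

2.8308

Δx = (4 − 1)/7 = 3/7.
Right endpoints: 10/7, 13/7, 16/7, 19/7, 22/7, 25/7, 4.
f(10/7) ≈ 0.3567, f(13/7) ≈ 0.6190, f(16/7) ≈ 0.8267, f(19/7) ≈ 0.9985, f(22/7) ≈ 1.1451, f(25/7) ≈ 1.2730, f(4) ≈ 1.3863.
Sum = Δx · [f(10/7) + f(13/7) + f(16/7) + ...].
Sum ≈ 2.8308.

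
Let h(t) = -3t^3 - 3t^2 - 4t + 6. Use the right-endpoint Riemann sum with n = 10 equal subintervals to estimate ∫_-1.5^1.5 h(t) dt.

Δt = (1.5 − (-1.5))/10 = 0.3.
Right endpoints: -1.2, -0.9, -0.6, -0.3, 0, 0.3, 0.6, 0.9, 1.2, 1.5.
h(-1.2) = 11.664, h(-0.9) = 9.357, h(-0.6) = 7.968, h(-0.3) = 7.011, h(0) = 6, h(0.3) = 4.449, h(0.6) = 1.872, h(0.9) = -2.217, h(1.2) = -8.304, h(1.5) = -16.875.
Sum = Δt · [h(-1.2) + h(-0.9) + h(-0.6) + ...].
Sum = 6.2775.

6.2775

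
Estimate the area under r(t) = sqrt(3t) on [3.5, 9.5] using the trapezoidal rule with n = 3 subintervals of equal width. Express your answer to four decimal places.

26.1898

Δt = (9.5 − 3.5)/3 = 2.
r(3.5) ≈ 3.2404, r(5.5) ≈ 4.0620, r(7.5) ≈ 4.7434, r(9.5) ≈ 5.3385.
T_3 = (Δt/2)·[r(t_0) + 2r(t_1) + 2r(t_2) + r(t_3)].
Sum ≈ 26.1898.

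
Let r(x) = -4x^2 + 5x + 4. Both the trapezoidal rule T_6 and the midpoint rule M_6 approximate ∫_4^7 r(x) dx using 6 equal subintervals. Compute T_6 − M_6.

T_6 = -278.
M_6 = -277.25.
T_6 − M_6 = -0.75.

-0.75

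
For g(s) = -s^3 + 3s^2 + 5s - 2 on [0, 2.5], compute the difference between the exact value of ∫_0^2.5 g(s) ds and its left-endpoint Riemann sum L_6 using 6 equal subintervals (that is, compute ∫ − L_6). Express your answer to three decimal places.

Exact integral: ∫_0^2.5 g(s) ds = 16.484375.
L_6 ≈ 13.17491.
Error ≈ 16.484375 − 13.17491 ≈ 3.309.

3.309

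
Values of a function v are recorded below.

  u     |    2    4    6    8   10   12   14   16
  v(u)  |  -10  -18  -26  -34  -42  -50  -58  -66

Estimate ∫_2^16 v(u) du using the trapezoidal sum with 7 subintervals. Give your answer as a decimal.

-532

Δu = 2.
T_7 = (2/2)·[(-10) + 2·(-18) + 2·(-26) + 2·(-34) + 2·(-42) + 2·(-50) + 2·(-58) + (-66)] = -532.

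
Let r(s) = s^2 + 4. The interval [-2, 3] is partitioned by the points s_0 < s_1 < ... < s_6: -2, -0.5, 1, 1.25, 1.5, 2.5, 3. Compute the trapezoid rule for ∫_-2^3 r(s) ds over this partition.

Subinterval widths: 1.5, 1.5, 0.25, 0.25, 1, 0.5.
r(-2) = 8, r(-0.5) = 4.25, r(1) = 5, r(1.25) = 5.5625, r(1.5) = 6.25, r(2.5) = 10.25, r(3) = 13.
On each subinterval the trapezoid contributes (Δs_i/2)·[r(s_{i-1}) + r(s_i)].
Sum = 32.984375.

32.984375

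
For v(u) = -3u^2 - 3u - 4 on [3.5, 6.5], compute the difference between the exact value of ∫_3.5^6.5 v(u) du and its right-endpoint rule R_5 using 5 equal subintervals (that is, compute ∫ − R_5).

30.24

Exact integral: ∫_3.5^6.5 v(u) du = -288.75.
R_5 = -318.99.
Error = -288.75 − (-318.99) = 30.24.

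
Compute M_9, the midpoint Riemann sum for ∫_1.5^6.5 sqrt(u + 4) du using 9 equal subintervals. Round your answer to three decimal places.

14.084

Δu = (6.5 − 1.5)/9 = 5/9.
Midpoints: 16/9, 7/3, 26/9, 31/9, 4, 41/9, 46/9, 17/3, 56/9.
f(16/9) ≈ 2.404, f(7/3) ≈ 2.517, f(26/9) ≈ 2.625, f(31/9) ≈ 2.728, f(4) ≈ 2.828, f(41/9) ≈ 2.925, f(46/9) ≈ 3.018, f(17/3) ≈ 3.109, f(56/9) ≈ 3.197.
Sum = Δu · [f(16/9) + f(7/3) + f(26/9) + ...].
Sum ≈ 14.084.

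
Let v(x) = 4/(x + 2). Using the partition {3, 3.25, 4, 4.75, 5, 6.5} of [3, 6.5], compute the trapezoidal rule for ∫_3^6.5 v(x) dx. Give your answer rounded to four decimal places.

Subinterval widths: 0.25, 0.75, 0.75, 0.25, 1.5.
v(3) = 0.8, v(3.25) = 16/21, v(4) = 2/3, v(4.75) = 16/27, v(5) = 4/7, v(6.5) = 8/17.
On each subinterval the trapezoid contributes (Δx_i/2)·[v(x_{i-1}) + v(x_i)].
Sum ≈ 2.1302.

2.1302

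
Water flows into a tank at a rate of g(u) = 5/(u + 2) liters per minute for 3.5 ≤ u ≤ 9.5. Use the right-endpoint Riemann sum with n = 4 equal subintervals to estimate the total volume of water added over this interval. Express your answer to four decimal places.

3.3560

Δu = (9.5 − 3.5)/4 = 1.5.
Right endpoints: 5, 6.5, 8, 9.5.
g(5) = 5/7, g(6.5) = 10/17, g(8) = 0.5, g(9.5) = 10/23.
Sum = Δu · [g(5) + g(6.5) + g(8) + g(9.5)].
Sum ≈ 3.3560.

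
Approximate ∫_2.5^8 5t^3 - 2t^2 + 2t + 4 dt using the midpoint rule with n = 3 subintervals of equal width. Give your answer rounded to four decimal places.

4701.7711

Δt = (8 − 2.5)/3 = 11/6.
Midpoints: 41/12, 5.25, 85/12.
f(41/12) = 322981/1728, f(5.25) = 682.890625, f(85/12) = 2928617/1728.
Sum = Δt · [f(41/12) + f(5.25) + f(85/12)].
Sum ≈ 4701.7711.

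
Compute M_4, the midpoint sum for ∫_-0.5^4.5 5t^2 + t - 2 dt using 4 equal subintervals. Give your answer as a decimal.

Δt = (4.5 − (-0.5))/4 = 1.25.
Midpoints: 0.125, 1.375, 2.625, 3.875.
f(0.125) = -1.796875, f(1.375) = 8.828125, f(2.625) = 35.078125, f(3.875) = 76.953125.
Sum = Δt · [f(0.125) + f(1.375) + f(2.625) + f(3.875)].
Sum = 148.828125.

148.828125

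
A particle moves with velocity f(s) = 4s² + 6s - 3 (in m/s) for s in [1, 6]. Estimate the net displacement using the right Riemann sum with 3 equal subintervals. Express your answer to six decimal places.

527.592593

Δs = (6 − 1)/3 = 5/3.
Right endpoints: 8/3, 13/3, 6.
f(8/3) = 373/9, f(13/3) = 883/9, f(6) = 177.
Sum = Δs · [f(8/3) + f(13/3) + f(6)].
Sum ≈ 527.592593.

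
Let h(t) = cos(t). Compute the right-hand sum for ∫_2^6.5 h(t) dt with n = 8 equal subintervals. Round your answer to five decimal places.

-0.28407

Δt = (6.5 − 2)/8 = 0.5625.
Right endpoints: 2.5625, 3.125, 3.6875, 4.25, 4.8125, 5.375, 5.9375, 6.5.
h(2.5625) ≈ -0.83696, h(3.125) ≈ -0.99986, h(3.6875) ≈ -0.85466, h(4.25) ≈ -0.44609, h(4.8125) ≈ 0.09994, h(5.375) ≈ 0.61518, h(5.9375) ≈ 0.94084, h(6.5) ≈ 0.97659.
Sum = Δt · [h(2.5625) + h(3.125) + h(3.6875) + ...].
Sum ≈ -0.28407.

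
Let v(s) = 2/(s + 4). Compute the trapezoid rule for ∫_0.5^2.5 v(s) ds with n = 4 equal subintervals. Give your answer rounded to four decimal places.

Δs = (2.5 − 0.5)/4 = 0.5.
v(0.5) = 4/9, v(1) = 0.4, v(1.5) = 4/11, v(2) = 1/3, v(2.5) = 4/13.
T_4 = (Δs/2)·[v(s_0) + 2v(s_1) + 2v(s_2) + 2v(s_3) + v(s_4)].
Sum ≈ 0.7365.

0.7365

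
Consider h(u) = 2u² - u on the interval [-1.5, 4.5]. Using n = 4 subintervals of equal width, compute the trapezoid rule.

Δu = (4.5 − (-1.5))/4 = 1.5.
h(-1.5) = 6, h(0) = 0, h(1.5) = 3, h(3) = 15, h(4.5) = 36.
T_4 = (Δu/2)·[h(u_0) + 2h(u_1) + 2h(u_2) + 2h(u_3) + h(u_4)].
Sum = 58.5.

58.5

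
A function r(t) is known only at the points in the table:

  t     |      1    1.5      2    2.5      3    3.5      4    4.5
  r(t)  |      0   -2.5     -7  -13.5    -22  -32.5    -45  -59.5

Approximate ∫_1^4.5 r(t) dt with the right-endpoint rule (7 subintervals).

Δt = 0.5.
Sum = 0.5·[(-2.5) + (-7) + (-13.5) + (-22) + (-32.5) + (-45) + (-59.5)] = -91.

-91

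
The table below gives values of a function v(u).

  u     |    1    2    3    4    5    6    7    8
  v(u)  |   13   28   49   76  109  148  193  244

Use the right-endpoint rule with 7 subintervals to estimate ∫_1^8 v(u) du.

Δu = 1.
Sum = 1·[28 + 49 + 76 + 109 + 148 + 193 + 244] = 847.

847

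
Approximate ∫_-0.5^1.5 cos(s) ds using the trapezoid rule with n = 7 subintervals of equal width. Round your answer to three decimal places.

Δs = (1.5 − (-0.5))/7 = 2/7.
f(-0.5) ≈ 0.878, f(-3/14) ≈ 0.977, f(1/14) ≈ 0.997, f(5/14) ≈ 0.937, f(9/14) ≈ 0.800, f(13/14) ≈ 0.599, f(17/14) ≈ 0.349, f(1.5) ≈ 0.071.
T_7 = (Δs/2)·[f(s_0) + 2f(s_1) + ... + 2f(s_{6}) + f(s_7)].
Sum ≈ 1.467.

1.467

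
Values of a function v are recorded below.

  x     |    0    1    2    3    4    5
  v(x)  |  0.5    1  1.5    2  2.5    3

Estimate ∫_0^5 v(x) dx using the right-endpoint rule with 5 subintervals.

10

Δx = 1.
Sum = 1·[1 + 1.5 + 2 + 2.5 + 3] = 10.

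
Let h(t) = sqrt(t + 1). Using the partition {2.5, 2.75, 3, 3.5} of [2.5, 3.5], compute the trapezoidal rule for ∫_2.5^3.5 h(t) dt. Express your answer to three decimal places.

Subinterval widths: 0.25, 0.25, 0.5.
h(2.5) ≈ 1.871, h(2.75) ≈ 1.936, h(3) ≈ 2.000, h(3.5) ≈ 2.121.
On each subinterval the trapezoid contributes (Δt_i/2)·[h(t_{i-1}) + h(t_i)].
Sum ≈ 1.998.

1.998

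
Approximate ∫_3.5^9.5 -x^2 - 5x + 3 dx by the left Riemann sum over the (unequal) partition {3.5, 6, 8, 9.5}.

Subinterval widths: 2.5, 2, 1.5.
Left endpoints: 3.5, 6, 8.
f(3.5) = -26.75, f(6) = -63, f(8) = -101.
Sum = Σ Δx_i · f(x_i).
Sum = -344.375.

-344.375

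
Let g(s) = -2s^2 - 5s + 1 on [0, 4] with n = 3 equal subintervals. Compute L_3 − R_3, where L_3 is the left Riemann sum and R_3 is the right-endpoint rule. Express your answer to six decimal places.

69.333333

L_3 ≈ -46.37037037.
R_3 ≈ -115.70370370.
L_3 − R_3 ≈ 69.333333.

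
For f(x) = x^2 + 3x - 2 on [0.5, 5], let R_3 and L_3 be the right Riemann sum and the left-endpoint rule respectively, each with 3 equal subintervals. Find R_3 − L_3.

R_3 = 100.125.
L_3 = 42.75.
R_3 − L_3 = 57.375.

57.375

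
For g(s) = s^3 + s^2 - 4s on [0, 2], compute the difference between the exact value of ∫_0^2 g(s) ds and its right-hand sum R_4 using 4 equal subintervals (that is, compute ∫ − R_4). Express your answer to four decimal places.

Exact integral: ∫_0^2 g(s) ds ≈ -1.333333.
R_4 = 0.
Error ≈ -1.333333 − 0 ≈ -1.3333.

-1.3333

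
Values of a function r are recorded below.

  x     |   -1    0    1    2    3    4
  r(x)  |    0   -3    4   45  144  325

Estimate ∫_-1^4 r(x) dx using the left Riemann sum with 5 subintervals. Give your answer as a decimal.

190

Δx = 1.
Sum = 1·[0 + (-3) + 4 + 45 + 144] = 190.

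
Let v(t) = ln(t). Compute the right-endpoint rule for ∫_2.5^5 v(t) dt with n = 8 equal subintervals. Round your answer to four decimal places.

3.3631

Δt = (5 − 2.5)/8 = 0.3125.
Right endpoints: 2.8125, 3.125, 3.4375, 3.75, 4.0625, 4.375, 4.6875, 5.
v(2.8125) ≈ 1.0341, v(3.125) ≈ 1.1394, v(3.4375) ≈ 1.2347, v(3.75) ≈ 1.3218, v(4.0625) ≈ 1.4018, v(4.375) ≈ 1.4759, v(4.6875) ≈ 1.5449, v(5) ≈ 1.6094.
Sum = Δt · [v(2.8125) + v(3.125) + v(3.4375) + ...].
Sum ≈ 3.3631.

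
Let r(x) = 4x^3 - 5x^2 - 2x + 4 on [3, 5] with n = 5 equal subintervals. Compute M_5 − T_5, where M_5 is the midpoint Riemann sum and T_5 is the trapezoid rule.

-3.44

M_5 = 371.52.
T_5 = 374.96.
M_5 − T_5 = -3.44.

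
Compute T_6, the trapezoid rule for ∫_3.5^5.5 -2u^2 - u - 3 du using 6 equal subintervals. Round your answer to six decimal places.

-97.407407

Δu = (5.5 − 3.5)/6 = 1/3.
f(3.5) = -31, f(23/6) = -326/9, f(25/6) = -377/9, f(4.5) = -48, f(29/6) = -491/9, f(31/6) = -554/9, f(5.5) = -69.
T_6 = (Δu/2)·[f(u_0) + 2f(u_1) + ... + 2f(u_{5}) + f(u_6)].
Sum ≈ -97.407407.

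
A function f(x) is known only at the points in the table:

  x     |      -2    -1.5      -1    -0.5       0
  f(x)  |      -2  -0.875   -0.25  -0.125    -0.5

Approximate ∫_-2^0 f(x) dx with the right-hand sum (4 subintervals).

-0.875

Δx = 0.5.
Sum = 0.5·[(-0.875) + (-0.25) + (-0.125) + (-0.5)] = -0.875.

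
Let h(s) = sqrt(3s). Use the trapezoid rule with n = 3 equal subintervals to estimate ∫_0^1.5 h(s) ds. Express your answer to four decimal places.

2.0087

Δs = (1.5 − 0)/3 = 0.5.
h(0) ≈ 0.0000, h(0.5) ≈ 1.2247, h(1) ≈ 1.7321, h(1.5) ≈ 2.1213.
T_3 = (Δs/2)·[h(s_0) + 2h(s_1) + 2h(s_2) + h(s_3)].
Sum ≈ 2.0087.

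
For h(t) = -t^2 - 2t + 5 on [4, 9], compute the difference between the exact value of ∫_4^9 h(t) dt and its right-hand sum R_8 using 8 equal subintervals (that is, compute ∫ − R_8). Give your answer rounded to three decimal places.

23.763

Exact integral: ∫_4^9 h(t) dt ≈ -261.66667.
R_8 = -285.4296875.
Error ≈ -261.66667 − (-285.4296875) ≈ 23.763.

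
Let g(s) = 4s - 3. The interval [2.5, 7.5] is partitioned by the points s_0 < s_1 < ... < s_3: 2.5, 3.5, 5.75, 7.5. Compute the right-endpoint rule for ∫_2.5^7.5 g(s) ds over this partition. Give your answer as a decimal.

103.25

Subinterval widths: 1, 2.25, 1.75.
Right endpoints: 3.5, 5.75, 7.5.
g(3.5) = 11, g(5.75) = 20, g(7.5) = 27.
Sum = Σ Δs_i · g(s_i).
Sum = 103.25.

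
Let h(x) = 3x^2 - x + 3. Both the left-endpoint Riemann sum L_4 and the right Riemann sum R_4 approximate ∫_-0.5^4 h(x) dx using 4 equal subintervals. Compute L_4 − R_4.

-48.09375

L_4 = 48.55078125.
R_4 = 96.64453125.
L_4 − R_4 = -48.09375.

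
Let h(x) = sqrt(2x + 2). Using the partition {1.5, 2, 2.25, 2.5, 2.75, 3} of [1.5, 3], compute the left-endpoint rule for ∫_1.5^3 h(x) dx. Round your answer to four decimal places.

3.7139

Subinterval widths: 0.5, 0.25, 0.25, 0.25, 0.25.
Left endpoints: 1.5, 2, 2.25, 2.5, 2.75.
h(1.5) ≈ 2.2361, h(2) ≈ 2.4495, h(2.25) ≈ 2.5495, h(2.5) ≈ 2.6458, h(2.75) ≈ 2.7386.
Sum = Σ Δx_i · h(x_i).
Sum ≈ 3.7139.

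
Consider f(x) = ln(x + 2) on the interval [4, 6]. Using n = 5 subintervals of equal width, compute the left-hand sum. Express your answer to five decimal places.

Δx = (6 − 4)/5 = 0.4.
Left endpoints: 4, 4.4, 4.8, 5.2, 5.6.
f(4) ≈ 1.79176, f(4.4) ≈ 1.85630, f(4.8) ≈ 1.91692, f(5.2) ≈ 1.97408, f(5.6) ≈ 2.02815.
Sum = Δx · [f(4) + f(4.4) + f(4.8) + f(5.2) + f(5.6)].
Sum ≈ 3.82688.

3.82688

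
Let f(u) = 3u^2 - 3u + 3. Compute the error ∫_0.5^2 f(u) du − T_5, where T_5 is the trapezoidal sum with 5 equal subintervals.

Exact integral: ∫_0.5^2 f(u) du = 6.75.
T_5 = 6.8175.
Error = 6.75 − 6.8175 = -0.0675.

-0.0675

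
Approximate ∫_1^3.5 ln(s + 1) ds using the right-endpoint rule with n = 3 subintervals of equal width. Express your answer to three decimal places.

3.204

Δs = (3.5 − 1)/3 = 5/6.
Right endpoints: 11/6, 8/3, 3.5.
f(11/6) ≈ 1.041, f(8/3) ≈ 1.299, f(3.5) ≈ 1.504.
Sum = Δs · [f(11/6) + f(8/3) + f(3.5)].
Sum ≈ 3.204.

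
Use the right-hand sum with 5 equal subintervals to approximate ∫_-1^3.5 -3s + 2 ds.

-13.95

Δs = (3.5 − (-1))/5 = 0.9.
Right endpoints: -0.1, 0.8, 1.7, 2.6, 3.5.
f(-0.1) = 2.3, f(0.8) = -0.4, f(1.7) = -3.1, f(2.6) = -5.8, f(3.5) = -8.5.
Sum = Δs · [f(-0.1) + f(0.8) + f(1.7) + f(2.6) + f(3.5)].
Sum = -13.95.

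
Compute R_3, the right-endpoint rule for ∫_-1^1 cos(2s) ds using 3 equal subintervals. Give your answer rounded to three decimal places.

Δs = (1 − (-1))/3 = 2/3.
Right endpoints: -1/3, 1/3, 1.
f(-1/3) ≈ 0.786, f(1/3) ≈ 0.786, f(1) ≈ -0.416.
Sum = Δs · [f(-1/3) + f(1/3) + f(1)].
Sum ≈ 0.770.

0.770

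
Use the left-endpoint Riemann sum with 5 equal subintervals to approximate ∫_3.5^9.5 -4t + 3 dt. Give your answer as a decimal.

-123.6

Δt = (9.5 − 3.5)/5 = 1.2.
Left endpoints: 3.5, 4.7, 5.9, 7.1, 8.3.
f(3.5) = -11, f(4.7) = -15.8, f(5.9) = -20.6, f(7.1) = -25.4, f(8.3) = -30.2.
Sum = Δt · [f(3.5) + f(4.7) + f(5.9) + f(7.1) + f(8.3)].
Sum = -123.6.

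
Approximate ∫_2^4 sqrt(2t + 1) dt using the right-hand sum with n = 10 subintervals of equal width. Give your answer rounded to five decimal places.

5.34923

Δt = (4 − 2)/10 = 0.2.
Right endpoints: 2.2, 2.4, 2.6, 2.8, 3, 3.2, 3.4, 3.6, 3.8, 4.
f(2.2) ≈ 2.32379, f(2.4) ≈ 2.40832, f(2.6) ≈ 2.48998, f(2.8) ≈ 2.56905, f(3) ≈ 2.64575, f(3.2) ≈ 2.72029, f(3.4) ≈ 2.79285, f(3.6) ≈ 2.86356, f(3.8) ≈ 2.93258, f(4) ≈ 3.00000.
Sum = Δt · [f(2.2) + f(2.4) + f(2.6) + ...].
Sum ≈ 5.34923.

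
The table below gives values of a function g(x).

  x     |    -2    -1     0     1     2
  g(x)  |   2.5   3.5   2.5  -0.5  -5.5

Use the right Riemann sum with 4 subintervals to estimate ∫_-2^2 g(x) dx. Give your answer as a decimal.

Δx = 1.
Sum = 1·[3.5 + 2.5 + (-0.5) + (-5.5)] = 0.

0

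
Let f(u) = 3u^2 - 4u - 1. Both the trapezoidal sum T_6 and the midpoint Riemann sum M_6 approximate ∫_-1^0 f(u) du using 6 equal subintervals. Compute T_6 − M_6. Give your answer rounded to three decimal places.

T_6 ≈ 2.01389.
M_6 ≈ 1.99306.
T_6 − M_6 ≈ 0.021.

0.021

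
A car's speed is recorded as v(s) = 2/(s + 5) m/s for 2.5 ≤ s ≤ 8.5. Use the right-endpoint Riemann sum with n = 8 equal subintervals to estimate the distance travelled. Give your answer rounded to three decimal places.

Δs = (8.5 − 2.5)/8 = 0.75.
Right endpoints: 3.25, 4, 4.75, 5.5, 6.25, 7, 7.75, 8.5.
v(3.25) = 8/33, v(4) = 2/9, v(4.75) = 8/39, v(5.5) = 4/21, v(6.25) = 8/45, v(7) = 1/6, v(7.75) = 8/51, v(8.5) = 4/27.
Sum = Δs · [v(3.25) + v(4) + v(4.75) + ...].
Sum ≈ 1.132.

1.132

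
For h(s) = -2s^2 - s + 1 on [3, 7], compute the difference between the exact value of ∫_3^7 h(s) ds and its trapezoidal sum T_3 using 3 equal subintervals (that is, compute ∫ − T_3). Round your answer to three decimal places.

2.370

Exact integral: ∫_3^7 h(s) ds ≈ -226.66667.
T_3 ≈ -229.03704.
Error ≈ -226.66667 − (-229.03704) ≈ 2.370.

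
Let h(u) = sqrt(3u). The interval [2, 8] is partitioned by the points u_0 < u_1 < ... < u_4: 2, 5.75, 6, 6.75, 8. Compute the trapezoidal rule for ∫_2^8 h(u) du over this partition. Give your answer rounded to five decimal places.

22.58260

Subinterval widths: 3.75, 0.25, 0.75, 1.25.
h(2) ≈ 2.44949, h(5.75) ≈ 4.15331, h(6) ≈ 4.24264, h(6.75) ≈ 4.50000, h(8) ≈ 4.89898.
On each subinterval the trapezoid contributes (Δu_i/2)·[h(u_{i-1}) + h(u_i)].
Sum ≈ 22.58260.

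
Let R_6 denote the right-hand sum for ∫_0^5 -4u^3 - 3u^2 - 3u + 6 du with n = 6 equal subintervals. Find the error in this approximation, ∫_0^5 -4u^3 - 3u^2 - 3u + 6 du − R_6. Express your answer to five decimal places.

264.93056

Exact integral: ∫_0^5 f(u) du = -757.5.
R_6 ≈ -1022.4305556.
Error ≈ -757.5 − (-1022.4305556) ≈ 264.93056.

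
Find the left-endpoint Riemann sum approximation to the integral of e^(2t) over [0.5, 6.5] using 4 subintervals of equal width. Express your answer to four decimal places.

Δt = (6.5 − 0.5)/4 = 1.5.
Left endpoints: 0.5, 2, 3.5, 5.
f(0.5) ≈ 2.7183, f(2) ≈ 54.5982, f(3.5) ≈ 1096.6332, f(5) ≈ 22026.4658.
Sum = Δt · [f(0.5) + f(2) + f(3.5) + f(5)].
Sum ≈ 34770.6231.

34770.6231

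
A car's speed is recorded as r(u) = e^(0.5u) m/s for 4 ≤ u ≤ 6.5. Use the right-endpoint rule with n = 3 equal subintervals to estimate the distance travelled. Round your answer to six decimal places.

45.000679

Δu = (6.5 − 4)/3 = 5/6.
Right endpoints: 29/6, 17/3, 6.5.
r(29/6) ≈ 11.208436, r(17/3) ≈ 17.002040, r(6.5) ≈ 25.790340.
Sum = Δu · [r(29/6) + r(17/3) + r(6.5)].
Sum ≈ 45.000679.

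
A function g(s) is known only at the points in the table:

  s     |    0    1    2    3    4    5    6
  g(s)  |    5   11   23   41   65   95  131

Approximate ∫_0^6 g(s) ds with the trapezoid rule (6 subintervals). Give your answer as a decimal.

303

Δs = 1.
T_6 = (1/2)·[5 + 2·11 + 2·23 + 2·41 + 2·65 + 2·95 + 131] = 303.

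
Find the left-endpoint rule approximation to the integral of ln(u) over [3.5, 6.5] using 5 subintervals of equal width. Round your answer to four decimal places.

Δu = (6.5 − 3.5)/5 = 0.6.
Left endpoints: 3.5, 4.1, 4.7, 5.3, 5.9.
f(3.5) ≈ 1.2528, f(4.1) ≈ 1.4110, f(4.7) ≈ 1.5476, f(5.3) ≈ 1.6677, f(5.9) ≈ 1.7750.
Sum = Δu · [f(3.5) + f(4.1) + f(4.7) + f(5.3) + f(5.9)].
Sum ≈ 4.5924.

4.5924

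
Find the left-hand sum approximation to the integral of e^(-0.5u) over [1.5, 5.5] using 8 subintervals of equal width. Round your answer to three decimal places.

0.923

Δu = (5.5 − 1.5)/8 = 0.5.
Left endpoints: 1.5, 2, 2.5, 3, 3.5, 4, 4.5, 5.
f(1.5) ≈ 0.472, f(2) ≈ 0.368, f(2.5) ≈ 0.287, f(3) ≈ 0.223, f(3.5) ≈ 0.174, f(4) ≈ 0.135, f(4.5) ≈ 0.105, f(5) ≈ 0.082.
Sum = Δu · [f(1.5) + f(2) + f(2.5) + ...].
Sum ≈ 0.923.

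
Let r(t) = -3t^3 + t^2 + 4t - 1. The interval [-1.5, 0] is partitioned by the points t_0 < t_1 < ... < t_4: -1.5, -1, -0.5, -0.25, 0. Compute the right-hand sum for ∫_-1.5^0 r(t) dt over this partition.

-2.41015625

Subinterval widths: 0.5, 0.5, 0.25, 0.25.
Right endpoints: -1, -0.5, -0.25, 0.
r(-1) = -1, r(-0.5) = -2.375, r(-0.25) = -1.890625, r(0) = -1.
Sum = Σ Δt_i · r(t_i).
Sum = -2.41015625.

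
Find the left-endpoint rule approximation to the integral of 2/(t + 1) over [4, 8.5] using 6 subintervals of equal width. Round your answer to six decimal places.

Δt = (8.5 − 4)/6 = 0.75.
Left endpoints: 4, 4.75, 5.5, 6.25, 7, 7.75.
f(4) = 0.4, f(4.75) = 8/23, f(5.5) = 4/13, f(6.25) = 8/29, f(7) = 0.25, f(7.75) = 8/35.
Sum = Δt · [f(4) + f(4.75) + f(5.5) + ...].
Sum ≈ 1.357464.

1.357464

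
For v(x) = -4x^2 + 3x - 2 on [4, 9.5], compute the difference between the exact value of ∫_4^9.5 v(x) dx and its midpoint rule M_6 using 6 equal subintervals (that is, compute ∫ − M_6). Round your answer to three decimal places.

-1.541

Exact integral: ∫_4^9.5 v(x) dx ≈ -957.45833.
M_6 ≈ -955.91782.
Error ≈ -957.45833 − (-955.91782) ≈ -1.541.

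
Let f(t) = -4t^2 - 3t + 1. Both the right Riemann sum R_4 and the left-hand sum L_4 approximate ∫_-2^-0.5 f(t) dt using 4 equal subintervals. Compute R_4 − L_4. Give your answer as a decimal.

R_4 = -1.546875.
L_4 = -5.484375.
R_4 − L_4 = 3.9375.

3.9375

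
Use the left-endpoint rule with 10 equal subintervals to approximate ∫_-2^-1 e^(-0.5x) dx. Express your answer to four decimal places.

Δx = (-1 − (-2))/10 = 0.1.
Left endpoints: -2, -1.9, -1.8, -1.7, -1.6, -1.5, -1.4, -1.3, -1.2, -1.1.
f(-2) ≈ 2.7183, f(-1.9) ≈ 2.5857, f(-1.8) ≈ 2.4596, f(-1.7) ≈ 2.3396, f(-1.6) ≈ 2.2255, f(-1.5) ≈ 2.1170, f(-1.4) ≈ 2.0138, f(-1.3) ≈ 1.9155, f(-1.2) ≈ 1.8221, f(-1.1) ≈ 1.7333.
Sum = Δx · [f(-2) + f(-1.9) + f(-1.8) + ...].
Sum ≈ 2.1930.

2.1930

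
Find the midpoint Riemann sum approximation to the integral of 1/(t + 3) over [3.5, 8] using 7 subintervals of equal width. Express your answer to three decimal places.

0.526

Δt = (8 − 3.5)/7 = 9/14.
Midpoints: 107/28, 125/28, 143/28, 5.75, 179/28, 197/28, 215/28.
f(107/28) = 28/191, f(125/28) = 28/209, f(143/28) = 28/227, f(5.75) = 4/35, f(179/28) = 28/263, f(197/28) = 28/281, f(215/28) = 28/299.
Sum = Δt · [f(107/28) + f(125/28) + f(143/28) + ...].
Sum ≈ 0.526.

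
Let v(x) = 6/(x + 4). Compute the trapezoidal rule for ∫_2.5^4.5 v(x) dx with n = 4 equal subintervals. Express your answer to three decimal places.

Δx = (4.5 − 2.5)/4 = 0.5.
v(2.5) = 12/13, v(3) = 6/7, v(3.5) = 0.8, v(4) = 0.75, v(4.5) = 12/17.
T_4 = (Δx/2)·[v(x_0) + 2v(x_1) + 2v(x_2) + 2v(x_3) + v(x_4)].
Sum ≈ 1.611.

1.611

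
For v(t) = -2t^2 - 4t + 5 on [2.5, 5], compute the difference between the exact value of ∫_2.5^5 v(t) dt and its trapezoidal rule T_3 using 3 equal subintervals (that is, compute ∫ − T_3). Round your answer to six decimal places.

0.578704

Exact integral: ∫_2.5^5 v(t) dt ≈ -97.91666667.
T_3 ≈ -98.49537037.
Error ≈ -97.91666667 − (-98.49537037) ≈ 0.578704.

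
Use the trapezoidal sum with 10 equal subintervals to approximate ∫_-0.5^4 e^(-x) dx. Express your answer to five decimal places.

1.65783

Δx = (4 − (-0.5))/10 = 0.45.
f(-0.5) ≈ 1.64872, f(-0.05) ≈ 1.05127, f(0.4) ≈ 0.67032, f(0.85) ≈ 0.42741, f(1.3) ≈ 0.27253, f(1.75) ≈ 0.17377, f(2.2) ≈ 0.11080, f(2.65) ≈ 0.07065, f(3.1) ≈ 0.04505, f(3.55) ≈ 0.02872, f(4) ≈ 0.01832.
T_10 = (Δx/2)·[f(x_0) + 2f(x_1) + ... + 2f(x_{9}) + f(x_10)].
Sum ≈ 1.65783.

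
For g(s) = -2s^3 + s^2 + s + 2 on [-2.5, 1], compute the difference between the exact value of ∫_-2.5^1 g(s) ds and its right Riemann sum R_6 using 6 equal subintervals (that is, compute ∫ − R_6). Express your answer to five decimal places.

9.11661

Exact integral: ∫_-2.5^1 g(s) ds ≈ 28.9479167.
R_6 ≈ 19.8313079.
Error ≈ 28.9479167 − 19.8313079 ≈ 9.11661.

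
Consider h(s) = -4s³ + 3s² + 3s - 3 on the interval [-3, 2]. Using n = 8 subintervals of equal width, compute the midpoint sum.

Δs = (2 − (-3))/8 = 0.625.
Midpoints: -2.6875, -2.0625, -1.4375, -0.8125, -0.1875, 0.4375, 1.0625, 1.6875.
h(-2.6875) = 90367/1024, h(-2.0625) = 39597/1024, h(-1.4375) = 11027/1024, h(-0.8125) = -1343/1024, h(-0.1875) = -3513/1024, h(0.4375) = -1483/1024, h(1.0625) = -1253/1024, h(1.6875) = -8823/1024.
Sum = Δs · [h(-2.6875) + h(-2.0625) + h(-1.4375) + ...].
Sum = 76.03515625.

76.03515625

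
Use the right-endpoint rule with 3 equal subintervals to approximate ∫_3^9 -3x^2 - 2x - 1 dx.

-1020

Δx = (9 − 3)/3 = 2.
Right endpoints: 5, 7, 9.
f(5) = -86, f(7) = -162, f(9) = -262.
Sum = Δx · [f(5) + f(7) + f(9)].
Sum = -1020.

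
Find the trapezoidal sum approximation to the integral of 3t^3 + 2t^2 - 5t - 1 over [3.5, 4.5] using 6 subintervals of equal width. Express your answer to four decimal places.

206.3426

Δt = (4.5 − 3.5)/6 = 1/6.
f(3.5) = 134.625, f(11/3) = 1399/9, f(23/6) = 4277/24, f(4) = 203, f(25/6) = 16553/72, f(13/3) = 259, f(4.5) = 290.375.
T_6 = (Δt/2)·[f(t_0) + 2f(t_1) + ... + 2f(t_{5}) + f(t_6)].
Sum ≈ 206.3426.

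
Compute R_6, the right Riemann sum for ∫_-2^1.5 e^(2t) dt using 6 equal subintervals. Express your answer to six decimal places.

Δt = (1.5 − (-2))/6 = 7/12.
Right endpoints: -17/12, -5/6, -0.25, 1/3, 11/12, 1.5.
f(-17/12) ≈ 0.058816, f(-5/6) ≈ 0.188876, f(-0.25) ≈ 0.606531, f(1/3) ≈ 1.947734, f(11/12) ≈ 6.254701, f(1.5) ≈ 20.085537.
Sum = Δt · [f(-17/12) + f(-5/6) + f(-0.25) + ...].
Sum ≈ 16.999614.

16.999614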